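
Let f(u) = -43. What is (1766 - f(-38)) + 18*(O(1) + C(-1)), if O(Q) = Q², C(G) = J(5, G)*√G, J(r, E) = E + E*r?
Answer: 1827 - 108*I ≈ 1827.0 - 108.0*I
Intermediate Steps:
C(G) = 6*G^(3/2) (C(G) = (G*(1 + 5))*√G = (G*6)*√G = (6*G)*√G = 6*G^(3/2))
(1766 - f(-38)) + 18*(O(1) + C(-1)) = (1766 - 1*(-43)) + 18*(1² + 6*(-1)^(3/2)) = (1766 + 43) + 18*(1 + 6*(-I)) = 1809 + 18*(1 - 6*I) = 1809 + (18 - 108*I) = 1827 - 108*I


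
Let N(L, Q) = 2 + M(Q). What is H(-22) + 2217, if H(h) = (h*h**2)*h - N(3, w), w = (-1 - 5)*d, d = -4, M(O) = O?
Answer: 236447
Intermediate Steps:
w = 24 (w = (-1 - 5)*(-4) = -6*(-4) = 24)
N(L, Q) = 2 + Q
H(h) = -26 + h**4 (H(h) = (h*h**2)*h - (2 + 24) = h**3*h - 1*26 = h**4 - 26 = -26 + h**4)
H(-22) + 2217 = (-26 + (-22)**4) + 2217 = (-26 + 234256) + 2217 = 234230 + 2217 = 236447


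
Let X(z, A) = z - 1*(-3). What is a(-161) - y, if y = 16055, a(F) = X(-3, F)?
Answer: -16055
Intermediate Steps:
X(z, A) = 3 + z (X(z, A) = z + 3 = 3 + z)
a(F) = 0 (a(F) = 3 - 3 = 0)
a(-161) - y = 0 - 1*16055 = 0 - 16055 = -16055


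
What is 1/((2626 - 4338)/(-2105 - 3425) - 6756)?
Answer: -2765/18679484 ≈ -0.00014802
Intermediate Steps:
1/((2626 - 4338)/(-2105 - 3425) - 6756) = 1/(-1712/(-5530) - 6756) = 1/(-1712*(-1/5530) - 6756) = 1/(856/2765 - 6756) = 1/(-18679484/2765) = -2765/18679484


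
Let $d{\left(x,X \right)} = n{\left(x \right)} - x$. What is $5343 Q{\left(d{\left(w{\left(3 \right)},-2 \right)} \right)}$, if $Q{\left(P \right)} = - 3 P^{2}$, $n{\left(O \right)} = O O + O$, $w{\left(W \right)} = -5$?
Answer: $-10018125$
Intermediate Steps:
$n{\left(O \right)} = O + O^{2}$ ($n{\left(O \right)} = O^{2} + O = O + O^{2}$)
$d{\left(x,X \right)} = - x + x \left(1 + x\right)$ ($d{\left(x,X \right)} = x \left(1 + x\right) - x = - x + x \left(1 + x\right)$)
$5343 Q{\left(d{\left(w{\left(3 \right)},-2 \right)} \right)} = 5343 \left(- 3 \left(\left(-5\right)^{2}\right)^{2}\right) = 5343 \left(- 3 \cdot 25^{2}\right) = 5343 \left(\left(-3\right) 625\right) = 5343 \left(-1875\right) = -10018125$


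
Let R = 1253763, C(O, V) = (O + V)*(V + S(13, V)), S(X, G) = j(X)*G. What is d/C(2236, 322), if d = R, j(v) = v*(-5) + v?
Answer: -59703/2000356 ≈ -0.029846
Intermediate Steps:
j(v) = -4*v (j(v) = -5*v + v = -4*v)
S(X, G) = -4*G*X (S(X, G) = (-4*X)*G = -4*G*X)
C(O, V) = -51*V*(O + V) (C(O, V) = (O + V)*(V - 4*V*13) = (O + V)*(V - 52*V) = (O + V)*(-51*V) = -51*V*(O + V))
d = 1253763
d/C(2236, 322) = 1253763/((51*322*(-1*2236 - 1*322))) = 1253763/((51*322*(-2236 - 322))) = 1253763/((51*322*(-2558))) = 1253763/(-42007476) = 1253763*(-1/42007476) = -59703/2000356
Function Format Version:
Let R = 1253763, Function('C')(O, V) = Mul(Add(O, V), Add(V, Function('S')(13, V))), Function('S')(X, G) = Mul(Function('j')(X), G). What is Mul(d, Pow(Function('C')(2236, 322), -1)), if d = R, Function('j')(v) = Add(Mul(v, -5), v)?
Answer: Rational(-59703, 2000356) ≈ -0.029846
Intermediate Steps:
Function('j')(v) = Mul(-4, v) (Function('j')(v) = Add(Mul(-5, v), v) = Mul(-4, v))
Function('S')(X, G) = Mul(-4, G, X) (Function('S')(X, G) = Mul(Mul(-4, X), G) = Mul(-4, G, X))
Function('C')(O, V) = Mul(-51, V, Add(O, V)) (Function('C')(O, V) = Mul(Add(O, V), Add(V, Mul(-4, V, 13))) = Mul(Add(O, V), Add(V, Mul(-52, V))) = Mul(Add(O, V), Mul(-51, V)) = Mul(-51, V, Add(O, V)))
d = 1253763
Mul(d, Pow(Function('C')(2236, 322), -1)) = Mul(1253763, Pow(Mul(51, 322, Add(Mul(-1, 2236), Mul(-1, 322))), -1)) = Mul(1253763, Pow(Mul(51, 322, Add(-2236, -322)), -1)) = Mul(1253763, Pow(Mul(51, 322, -2558), -1)) = Mul(1253763, Pow(-42007476, -1)) = Mul(1253763, Rational(-1, 42007476)) = Rational(-59703, 2000356)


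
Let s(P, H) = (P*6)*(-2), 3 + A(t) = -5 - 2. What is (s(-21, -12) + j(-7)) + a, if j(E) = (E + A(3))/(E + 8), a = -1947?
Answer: -1712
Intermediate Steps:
A(t) = -10 (A(t) = -3 + (-5 - 2) = -3 - 7 = -10)
j(E) = (-10 + E)/(8 + E) (j(E) = (E - 10)/(E + 8) = (-10 + E)/(8 + E))
s(P, H) = -12*P (s(P, H) = (6*P)*(-2) = -12*P)
(s(-21, -12) + j(-7)) + a = (-12*(-21) + (-10 - 7)/(8 - 7)) - 1947 = (252 - 17/1) - 1947 = (252 + 1*(-17)) - 1947 = (252 - 17) - 1947 = 235 - 1947 = -1712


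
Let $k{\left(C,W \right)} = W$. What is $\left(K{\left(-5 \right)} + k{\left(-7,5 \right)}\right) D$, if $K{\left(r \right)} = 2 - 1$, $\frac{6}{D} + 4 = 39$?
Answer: $\frac{36}{35} \approx 1.0286$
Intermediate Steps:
$D = \frac{6}{35}$ ($D = \frac{6}{-4 + 39} = \frac{6}{35} \approx 0.17143$)
$K{\left(r \right)} = 1$ ($K{\left(r \right)} = 2 - 1 = 1$)
$\left(K{\left(-5 \right)} + k{\left(-7,5 \right)}\right) D = \left(1 + 5\right) \frac{6}{35} = 6 \cdot \frac{6}{35} = \frac{36}{35}$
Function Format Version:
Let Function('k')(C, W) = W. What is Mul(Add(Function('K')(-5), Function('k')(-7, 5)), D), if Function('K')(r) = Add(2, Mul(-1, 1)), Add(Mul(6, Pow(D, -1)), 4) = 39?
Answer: Rational(36, 35) ≈ 1.0286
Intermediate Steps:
D = Rational(6, 35) (D = Mul(6, Pow(Add(-4, 39), -1)) = Mul(6, Pow(35, -1)) = Mul(6, Rational(1, 35)) = Rational(6, 35) ≈ 0.17143)
Function('K')(r) = 1 (Function('K')(r) = Add(2, -1) = 1)
Mul(Add(Function('K')(-5), Function('k')(-7, 5)), D) = Mul(Add(1, 5), Rational(6, 35)) = Mul(6, Rational(6, 35)) = Rational(36, 35)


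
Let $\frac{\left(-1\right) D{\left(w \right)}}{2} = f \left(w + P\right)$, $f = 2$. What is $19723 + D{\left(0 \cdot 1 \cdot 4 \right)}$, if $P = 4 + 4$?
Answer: $19691$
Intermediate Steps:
$P = 8$
$D{\left(w \right)} = -32 - 4 w$ ($D{\left(w \right)} = - 2 \cdot 2 \left(w + 8\right) = - 2 \cdot 2 \left(8 + w\right) = - 2 \left(16 + 2 w\right) = -32 - 4 w$)
$19723 + D{\left(0 \cdot 1 \cdot 4 \right)} = 19723 - \left(32 + 4 \cdot 0 \cdot 1 \cdot 4\right) = 19723 - \left(32 + 4 \cdot 0 \cdot 4\right) = 19723 - 32 = 19691$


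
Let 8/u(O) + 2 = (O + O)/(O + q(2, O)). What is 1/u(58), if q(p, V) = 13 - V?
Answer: 45/52 ≈ 0.86539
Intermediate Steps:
u(O) = 8/(-2 + 2*O/13) (u(O) = 8/(-2 + (O + O)/(O + (13 - O))) = 8/(-2 + (2*O)/13) = 8/(-2 + (2*O)*(1/13)) = 8/(-2 + 2*O/13))
1/u(58) = 1/(52/(-13 + 58)) = 1/(52/45) = 45/52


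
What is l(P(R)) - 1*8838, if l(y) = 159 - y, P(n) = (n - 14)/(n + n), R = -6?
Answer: -26042/3 ≈ -8680.7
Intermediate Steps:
P(n) = (-14 + n)/(2*n) (P(n) = (-14 + n)/((2*n)) = (-14 + n)*(1/(2*n)) = (-14 + n)/(2*n))
l(P(R)) - 1*8838 = (159 - (-14 - 6)/(2*(-6))) - 1*8838 = (159 - (-1)*(-20)/(2*6)) - 8838 = (159 - 1*5/3) - 8838 = (159 - 5/3) - 8838 = 472/3 - 8838 = -26042/3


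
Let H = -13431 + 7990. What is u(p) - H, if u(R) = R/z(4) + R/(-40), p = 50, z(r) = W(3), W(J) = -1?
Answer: 21559/4 ≈ 5389.8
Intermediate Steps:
z(r) = -1
u(R) = -41*R/40 (u(R) = R/(-1) + R/(-40) = R*(-1) + R*(-1/40) = -R - R/40 = -41*R/40)
H = -5441
u(p) - H = -41/40*50 - 1*(-5441) = -205/4 + 5441 = 21559/4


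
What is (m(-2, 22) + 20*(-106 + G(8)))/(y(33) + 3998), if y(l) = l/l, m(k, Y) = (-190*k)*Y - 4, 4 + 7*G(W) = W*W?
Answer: 44852/27993 ≈ 1.6023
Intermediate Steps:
G(W) = -4/7 + W²/7 (G(W) = -4/7 + (W*W)/7 = -4/7 + W²/7)
m(k, Y) = -4 - 190*Y*k (m(k, Y) = -190*Y*k - 4 = -4 - 190*Y*k)
y(l) = 1
(m(-2, 22) + 20*(-106 + G(8)))/(y(33) + 3998) = ((-4 - 190*22*(-2)) + 20*(-106 + (-4/7 + (⅐)*8²)))/(1 + 3998) = ((-4 + 8360) + 20*(-106 + (-4/7 + (⅐)*64)))/3999 = (8356 + 20*(-106 + (-4/7 + 64/7)))*(1/3999) = (8356 + 20*(-106 + 60/7))*(1/3999) = (8356 + 20*(-682/7))*(1/3999) = (8356 - 13640/7)*(1/3999) = (44852/7)*(1/3999) = 44852/27993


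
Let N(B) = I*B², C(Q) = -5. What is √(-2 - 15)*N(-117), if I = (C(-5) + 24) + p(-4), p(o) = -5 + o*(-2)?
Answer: 301158*I*√17 ≈ 1.2417e+6*I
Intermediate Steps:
p(o) = -5 - 2*o
I = 22 (I = (-5 + 24) + (-5 - 2*(-4)) = 19 + (-5 + 8) = 19 + 3 = 22)
N(B) = 22*B²
√(-2 - 15)*N(-117) = √(-2 - 15)*(22*(-117)²) = √(-17)*(22*13689) = (I*√17)*301158 = 301158*I*√17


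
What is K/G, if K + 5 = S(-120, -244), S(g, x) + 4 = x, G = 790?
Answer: -253/790 ≈ -0.32025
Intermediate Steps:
S(g, x) = -4 + x
K = -253 (K = -5 + (-4 - 244) = -5 - 248 = -253)
K/G = -253/790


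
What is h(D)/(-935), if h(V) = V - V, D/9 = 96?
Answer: 0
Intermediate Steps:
D = 864 (D = 9*96 = 864)
h(V) = 0
h(D)/(-935) = 0/(-935) = 0*(-1/935) = 0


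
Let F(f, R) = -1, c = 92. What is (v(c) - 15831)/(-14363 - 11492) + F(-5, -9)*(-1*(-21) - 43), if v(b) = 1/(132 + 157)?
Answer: 168961248/7472095 ≈ 22.612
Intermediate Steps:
v(b) = 1/289
(v(c) - 15831)/(-14363 - 11492) + F(-5, -9)*(-1*(-21) - 43) = (1/289 - 15831)/(-14363 - 11492) - (-1*(-21) - 43) = -4575158/289/(-25855) - (21 - 43) = -4575158/289*(-1/25855) - 1*(-22) = 4575158/7472095 + 22 = 168961248/7472095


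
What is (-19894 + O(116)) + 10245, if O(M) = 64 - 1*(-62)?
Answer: -9523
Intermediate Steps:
O(M) = 126 (O(M) = 64 + 62 = 126)
(-19894 + O(116)) + 10245 = (-19894 + 126) + 10245 = -19768 + 10245 = -9523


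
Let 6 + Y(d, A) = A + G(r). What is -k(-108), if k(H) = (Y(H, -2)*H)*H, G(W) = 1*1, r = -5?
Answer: 81648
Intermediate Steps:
G(W) = 1
Y(d, A) = -5 + A (Y(d, A) = -6 + (A + 1) = -6 + (1 + A) = -5 + A)
k(H) = -7*H² (k(H) = ((-5 - 2)*H)*H = (-7*H)*H = -7*H²)
-k(-108) = -(-7)*(-108)² = -(-7)*11664 = -1*(-81648) = 81648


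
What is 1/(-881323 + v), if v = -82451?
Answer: -1/963774 ≈ -1.0376e-6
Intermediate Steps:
1/(-881323 + v) = 1/(-881323 - 82451) = 1/(-963774) = -1/963774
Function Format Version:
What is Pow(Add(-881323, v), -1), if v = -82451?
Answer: Rational(-1, 963774) ≈ -1.0376e-6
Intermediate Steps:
Pow(Add(-881323, v), -1) = Pow(Add(-881323, -82451), -1) = Pow(-963774, -1) = Rational(-1, 963774)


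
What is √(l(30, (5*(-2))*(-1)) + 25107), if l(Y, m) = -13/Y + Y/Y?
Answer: √22596810/30 ≈ 158.45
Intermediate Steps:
l(Y, m) = 1 - 13/Y (l(Y, m) = -13/Y + 1 = 1 - 13/Y)
√(l(30, (5*(-2))*(-1)) + 25107) = √((-13 + 30)/30 + 25107) = √((1/30)*17 + 25107) = √(17/30 + 25107) = √(753227/30) = √22596810/30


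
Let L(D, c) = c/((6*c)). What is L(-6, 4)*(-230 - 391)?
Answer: -207/2 ≈ -103.50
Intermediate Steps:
L(D, c) = ⅙ (L(D, c) = c*(1/(6*c)) = ⅙)
L(-6, 4)*(-230 - 391) = (-230 - 391)/6 = (⅙)*(-621) = -207/2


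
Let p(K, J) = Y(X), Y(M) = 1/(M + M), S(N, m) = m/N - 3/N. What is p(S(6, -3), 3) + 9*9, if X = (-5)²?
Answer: 4051/50 ≈ 81.020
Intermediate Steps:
X = 25
S(N, m) = -3/N + m/N
Y(M) = 1/(2*M)
p(K, J) = 1/50 (p(K, J) = (½)/25 = (½)*(1/25) = 1/50)
p(S(6, -3), 3) + 9*9 = 1/50 + 9*9 = 1/50 + 81 = 4051/50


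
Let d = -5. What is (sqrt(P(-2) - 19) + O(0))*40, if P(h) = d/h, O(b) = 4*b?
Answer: 20*I*sqrt(66) ≈ 162.48*I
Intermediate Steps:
P(h) = -5/h
(sqrt(P(-2) - 19) + O(0))*40 = (sqrt(-5/(-2) - 19) + 4*0)*40 = (sqrt(-5*(-1/2) - 19) + 0)*40 = (sqrt(5/2 - 19) + 0)*40 = (sqrt(-33/2) + 0)*40 = (I*sqrt(66)/2 + 0)*40 = (I*sqrt(66)/2)*40 = 20*I*sqrt(66)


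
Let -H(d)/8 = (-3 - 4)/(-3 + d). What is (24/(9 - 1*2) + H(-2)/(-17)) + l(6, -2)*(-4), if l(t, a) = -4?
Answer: 11952/595 ≈ 20.087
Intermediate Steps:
H(d) = 56/(-3 + d) (H(d) = -8*(-3 - 4)/(-3 + d) = -(-56)/(-3 + d) = 56/(-3 + d))
(24/(9 - 1*2) + H(-2)/(-17)) + l(6, -2)*(-4) = (24/(9 - 1*2) + (56/(-3 - 2))/(-17)) - 4*(-4) = (24/(9 - 2) + (56/(-5))*(-1/17)) + 16 = (24/7 + (56*(-⅕))*(-1/17)) + 16 = (24*(⅐) - 56/5*(-1/17)) + 16 = (24/7 + 56/85) + 16 = 2432/595 + 16 = 11952/595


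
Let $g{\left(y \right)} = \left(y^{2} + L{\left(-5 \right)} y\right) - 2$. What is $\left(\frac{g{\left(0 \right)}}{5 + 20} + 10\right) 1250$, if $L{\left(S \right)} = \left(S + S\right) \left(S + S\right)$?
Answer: $12400$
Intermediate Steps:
$L{\left(S \right)} = 4 S^{2}$ ($L{\left(S \right)} = 2 S 2 S = 4 S^{2}$)
$g{\left(y \right)} = -2 + y^{2} + 100 y$ ($g{\left(y \right)} = \left(y^{2} + 4 \left(-5\right)^{2} y\right) - 2 = \left(y^{2} + 4 \cdot 25 y\right) - 2 = \left(y^{2} + 100 y\right) - 2 = -2 + y^{2} + 100 y$)
$\left(\frac{g{\left(0 \right)}}{5 + 20} + 10\right) 1250 = \left(\frac{-2 + 0^{2} + 100 \cdot 0}{5 + 20} + 10\right) 1250 = \left(\frac{-2 + 0 + 0}{25} + 10\right) 1250 = \left(\left(-2\right) \frac{1}{25} + 10\right) 1250 = \left(- \frac{2}{25} + 10\right) 1250 = \frac{248}{25} \cdot 1250 = 12400$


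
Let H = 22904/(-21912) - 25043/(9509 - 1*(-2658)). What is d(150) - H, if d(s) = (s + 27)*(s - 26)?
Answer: 731529591422/33325413 ≈ 21951.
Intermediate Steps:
d(s) = (-26 + s)*(27 + s) (d(s) = (27 + s)*(-26 + s) = (-26 + s)*(27 + s))
H = -103426898/33325413 (H = 22904*(-1/21912) - 25043/(9509 + 2658) = -2863/2739 - 25043/12167 = -103426898/33325413 ≈ -3.1035)
d(150) - H = (-702 + 150 + 150²) - 1*(-103426898/33325413) = (-702 + 150 + 22500) + 103426898/33325413 = 21948 + 103426898/33325413 = 731529591422/33325413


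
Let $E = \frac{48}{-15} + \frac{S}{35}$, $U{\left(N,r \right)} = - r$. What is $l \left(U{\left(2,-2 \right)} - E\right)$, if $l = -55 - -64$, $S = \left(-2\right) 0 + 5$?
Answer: $\frac{1593}{35} \approx 45.514$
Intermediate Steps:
$S = 5$ ($S = 0 + 5 = 5$)
$l = 9$ ($l = -55 + 64 = 9$)
$E = - \frac{107}{35}$ ($E = \frac{48}{-15} + \frac{5}{35} = 48 \left(- \frac{1}{15}\right) + 5 \cdot \frac{1}{35} = - \frac{16}{5} + \frac{1}{7} = - \frac{107}{35} \approx -3.0571$)
$l \left(U{\left(2,-2 \right)} - E\right) = 9 \left(\left(-1\right) \left(-2\right) - - \frac{107}{35}\right) = 9 \left(2 + \frac{107}{35}\right) = 9 \cdot \frac{177}{35} = \frac{1593}{35}$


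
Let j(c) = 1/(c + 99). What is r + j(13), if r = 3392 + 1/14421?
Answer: 5478610117/1615152 ≈ 3392.0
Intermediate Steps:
j(c) = 1/(99 + c)
r = 48916033/14421 (r = 3392 + 1/14421 = 48916033/14421 ≈ 3392.0)
r + j(13) = 48916033/14421 + 1/(99 + 13) = 48916033/14421 + 1/112 = 5478610117/1615152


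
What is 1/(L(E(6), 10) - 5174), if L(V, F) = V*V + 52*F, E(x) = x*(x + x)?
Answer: 1/530 ≈ 0.0018868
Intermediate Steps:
E(x) = 2*x² (E(x) = x*(2*x) = 2*x²)
L(V, F) = V² + 52*F
1/(L(E(6), 10) - 5174) = 1/(((2*6²)² + 52*10) - 5174) = 1/(((2*36)² + 520) - 5174) = 1/((72² + 520) - 5174) = 1/((5184 + 520) - 5174) = 1/(5704 - 5174) = 1/530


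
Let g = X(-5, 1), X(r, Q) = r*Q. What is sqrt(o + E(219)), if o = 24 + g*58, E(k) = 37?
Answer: I*sqrt(229) ≈ 15.133*I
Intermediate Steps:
X(r, Q) = Q*r
g = -5 (g = 1*(-5) = -5)
o = -266 (o = 24 - 5*58 = 24 - 290 = -266)
sqrt(o + E(219)) = sqrt(-266 + 37) = sqrt(-229) = I*sqrt(229)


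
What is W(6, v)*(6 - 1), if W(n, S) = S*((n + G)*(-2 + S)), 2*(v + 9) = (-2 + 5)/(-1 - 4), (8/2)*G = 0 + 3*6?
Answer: 220689/40 ≈ 5517.2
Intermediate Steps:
G = 9/2 (G = (0 + 3*6)/4 = (0 + 18)/4 = (¼)*18 = 9/2 ≈ 4.5000)
v = -93/10 (v = -9 + ((-2 + 5)/(-1 - 4))/2 = -9 + (3/(-5))/2 = -9 + (3*(-⅕))/2 = -9 + (½)*(-⅗) = -9 - 3/10 = -93/10 ≈ -9.3000)
W(n, S) = S*(-2 + S)*(9/2 + n) (W(n, S) = S*((n + 9/2)*(-2 + S)) = S*((9/2 + n)*(-2 + S)) = S*((-2 + S)*(9/2 + n)) = S*(-2 + S)*(9/2 + n))
W(6, v)*(6 - 1) = ((½)*(-93/10)*(-18 - 4*6 + 9*(-93/10) + 2*(-93/10)*6))*(6 - 1) = ((½)*(-93/10)*(-18 - 24 - 837/10 - 558/5))*5 = ((½)*(-93/10)*(-2373/10))*5 = (220689/200)*5 = 220689/40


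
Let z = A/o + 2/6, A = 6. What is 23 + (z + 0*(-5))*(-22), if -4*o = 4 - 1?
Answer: 575/3 ≈ 191.67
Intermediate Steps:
o = -¾ (o = -(4 - 1)/4 = -¼*3 = -¾ ≈ -0.75000)
z = -23/3 (z = 6/(-¾) + 2/6 = 6*(-4/3) + 2*(⅙) = -8 + ⅓ = -23/3 ≈ -7.6667)
23 + (z + 0*(-5))*(-22) = 23 + (-23/3 + 0*(-5))*(-22) = 23 + (-23/3 + 0)*(-22) = 23 - 23/3*(-22) = 23 + 506/3 = 575/3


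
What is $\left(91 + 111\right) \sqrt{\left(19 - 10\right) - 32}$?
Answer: $202 i \sqrt{23} \approx 968.76 i$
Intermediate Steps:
$\left(91 + 111\right) \sqrt{\left(19 - 10\right) - 32} = 202 \sqrt{9 - 32} = 202 \sqrt{-23} = 202 i \sqrt{23}$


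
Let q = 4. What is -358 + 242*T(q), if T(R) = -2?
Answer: -842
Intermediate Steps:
-358 + 242*T(q) = -358 + 242*(-2) = -358 - 484 = -842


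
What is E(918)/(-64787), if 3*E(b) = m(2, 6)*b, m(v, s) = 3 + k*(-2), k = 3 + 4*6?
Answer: 918/3811 ≈ 0.24088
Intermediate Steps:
k = 27 (k = 3 + 24 = 27)
m(v, s) = -51 (m(v, s) = 3 + 27*(-2) = 3 - 54 = -51)
E(b) = -17*b (E(b) = (-51*b)/3 = -17*b)
E(918)/(-64787) = -17*918/(-64787) = -15606*(-1/64787) = 918/3811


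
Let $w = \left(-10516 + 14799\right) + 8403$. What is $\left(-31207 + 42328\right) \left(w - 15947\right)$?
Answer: $-36265581$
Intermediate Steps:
$w = 12686$ ($w = 4283 + 8403 = 12686$)
$\left(-31207 + 42328\right) \left(w - 15947\right) = \left(-31207 + 42328\right) \left(12686 - 15947\right) = 11121 \left(-3261\right) = -36265581$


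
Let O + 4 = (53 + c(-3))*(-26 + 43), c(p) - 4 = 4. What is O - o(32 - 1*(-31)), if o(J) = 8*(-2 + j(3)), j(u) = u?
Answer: 1025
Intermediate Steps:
c(p) = 8 (c(p) = 4 + 4 = 8)
O = 1033 (O = -4 + (53 + 8)*(-26 + 43) = -4 + 61*17 = -4 + 1037 = 1033)
o(J) = 8 (o(J) = 8*(-2 + 3) = 8*1 = 8)
O - o(32 - 1*(-31)) = 1033 - 1*8 = 1033 - 8 = 1025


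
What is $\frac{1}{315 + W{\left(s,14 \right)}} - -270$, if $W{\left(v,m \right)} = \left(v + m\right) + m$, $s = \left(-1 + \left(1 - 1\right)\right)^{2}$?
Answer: $\frac{92881}{344} \approx 270.0$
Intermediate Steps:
$s = 1$ ($s = \left(-1 + \left(1 - 1\right)\right)^{2} = \left(-1 + 0\right)^{2} = \left(-1\right)^{2} = 1$)
$W{\left(v,m \right)} = v + 2 m$ ($W{\left(v,m \right)} = \left(m + v\right) + m = v + 2 m$)
$\frac{1}{315 + W{\left(s,14 \right)}} - -270 = \frac{1}{315 + \left(1 + 2 \cdot 14\right)} - -270 = \frac{1}{315 + \left(1 + 28\right)} + 270 = \frac{1}{315 + 29} + 270 = \frac{1}{344} + 270 = \frac{92881}{344}$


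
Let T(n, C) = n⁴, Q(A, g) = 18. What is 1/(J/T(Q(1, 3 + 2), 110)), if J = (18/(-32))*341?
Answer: -186624/341 ≈ -547.28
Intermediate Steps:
J = -3069/16 (J = (18*(-1/32))*341 = -9/16*341 = -3069/16 ≈ -191.81)
1/(J/T(Q(1, 3 + 2), 110)) = 1/(-3069/(16*(18⁴))) = 1/(-3069/16/104976) = 1/(-3069/16*1/104976) = 1/(-341/186624) = -186624/341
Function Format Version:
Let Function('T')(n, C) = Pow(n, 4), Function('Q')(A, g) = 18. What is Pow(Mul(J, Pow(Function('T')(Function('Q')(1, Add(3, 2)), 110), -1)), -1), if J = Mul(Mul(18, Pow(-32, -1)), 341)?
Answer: Rational(-186624, 341) ≈ -547.28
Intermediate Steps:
J = Rational(-3069, 16) (J = Mul(Mul(18, Rational(-1, 32)), 341) = Mul(Rational(-9, 16), 341) = Rational(-3069, 16) ≈ -191.81)
Pow(Mul(J, Pow(Function('T')(Function('Q')(1, Add(3, 2)), 110), -1)), -1) = Pow(Mul(Rational(-3069, 16), Pow(Pow(18, 4), -1)), -1) = Pow(Mul(Rational(-3069, 16), Pow(104976, -1)), -1) = Pow(Mul(Rational(-3069, 16), Rational(1, 104976)), -1) = Pow(Rational(-341, 186624), -1) = Rational(-186624, 341)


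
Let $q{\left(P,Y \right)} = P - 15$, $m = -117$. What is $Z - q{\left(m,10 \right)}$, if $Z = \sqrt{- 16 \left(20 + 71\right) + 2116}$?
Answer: $132 + 2 \sqrt{165} \approx 157.69$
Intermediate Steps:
$q{\left(P,Y \right)} = -15 + P$
$Z = 2 \sqrt{165}$ ($Z = \sqrt{\left(-16\right) 91 + 2116} = \sqrt{-1456 + 2116} = \sqrt{660} = 2 \sqrt{165} \approx 25.69$)
$Z - q{\left(m,10 \right)} = 2 \sqrt{165} - \left(-15 - 117\right) = 2 \sqrt{165} - -132 = 2 \sqrt{165} + 132 = 132 + 2 \sqrt{165}$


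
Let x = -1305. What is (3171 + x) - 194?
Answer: 1672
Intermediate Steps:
(3171 + x) - 194 = (3171 - 1305) - 194 = 1866 - 194 = 1672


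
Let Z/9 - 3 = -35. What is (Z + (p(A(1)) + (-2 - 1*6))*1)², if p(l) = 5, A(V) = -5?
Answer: 84681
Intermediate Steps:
Z = -288 (Z = 27 + 9*(-35) = 27 - 315 = -288)
(Z + (p(A(1)) + (-2 - 1*6))*1)² = (-288 + (5 + (-2 - 1*6))*1)² = (-288 + (5 + (-2 - 6))*1)² = (-288 + (5 - 8)*1)² = (-288 - 3*1)² = (-288 - 3)² = (-291)² = 84681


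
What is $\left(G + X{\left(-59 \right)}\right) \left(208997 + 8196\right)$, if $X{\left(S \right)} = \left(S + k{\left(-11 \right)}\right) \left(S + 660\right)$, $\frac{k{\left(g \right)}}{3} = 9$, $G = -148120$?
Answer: $-36347682936$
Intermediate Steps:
$k{\left(g \right)} = 27$ ($k{\left(g \right)} = 3 \cdot 9 = 27$)
$X{\left(S \right)} = \left(27 + S\right) \left(660 + S\right)$ ($X{\left(S \right)} = \left(S + 27\right) \left(S + 660\right) = \left(27 + S\right) \left(660 + S\right)$)
$\left(G + X{\left(-59 \right)}\right) \left(208997 + 8196\right) = \left(-148120 + \left(17820 + \left(-59\right)^{2} + 687 \left(-59\right)\right)\right) \left(208997 + 8196\right) = \left(-148120 + \left(17820 + 3481 - 40533\right)\right) 217193 = \left(-148120 - 19232\right) 217193 = \left(-167352\right) 217193 = -36347682936$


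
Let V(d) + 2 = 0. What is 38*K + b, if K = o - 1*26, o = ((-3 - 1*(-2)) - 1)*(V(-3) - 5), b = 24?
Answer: -432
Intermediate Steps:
V(d) = -2 (V(d) = -2 + 0 = -2)
o = 14 (o = ((-3 - 1*(-2)) - 1)*(-2 - 5) = ((-3 + 2) - 1)*(-7) = (-1 - 1)*(-7) = -2*(-7) = 14)
K = -12 (K = 14 - 1*26 = 14 - 26 = -12)
38*K + b = 38*(-12) + 24 = -456 + 24 = -432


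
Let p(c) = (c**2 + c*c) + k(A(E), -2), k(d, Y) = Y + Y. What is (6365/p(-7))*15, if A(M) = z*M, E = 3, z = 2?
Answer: 95475/94 ≈ 1015.7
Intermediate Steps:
A(M) = 2*M
k(d, Y) = 2*Y
p(c) = -4 + 2*c**2 (p(c) = (c**2 + c*c) + 2*(-2) = (c**2 + c**2) - 4 = 2*c**2 - 4 = -4 + 2*c**2)
(6365/p(-7))*15 = (6365/(-4 + 2*(-7)**2))*15 = (6365/(-4 + 2*49))*15 = (6365/(-4 + 98))*15 = (6365/94)*15 = 95475/94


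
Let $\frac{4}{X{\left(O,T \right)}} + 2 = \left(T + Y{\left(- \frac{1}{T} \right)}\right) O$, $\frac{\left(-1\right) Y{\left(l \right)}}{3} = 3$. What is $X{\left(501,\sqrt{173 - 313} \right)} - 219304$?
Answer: $- \frac{12169016912388}{55489261} - \frac{4008 i \sqrt{35}}{55489261} \approx -2.193 \cdot 10^{5} - 0.00042732 i$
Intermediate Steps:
$Y{\left(l \right)} = -9$ ($Y{\left(l \right)} = \left(-3\right) 3 = -9$)
$X{\left(O,T \right)} = \frac{4}{-2 + O \left(-9 + T\right)}$ ($X{\left(O,T \right)} = \frac{4}{-2 + \left(T - 9\right) O} = \frac{4}{-2 + \left(-9 + T\right) O} = \frac{4}{-2 + O \left(-9 + T\right)}$)
$X{\left(501,\sqrt{173 - 313} \right)} - 219304 = \frac{4}{-2 - 4509 + 501 \sqrt{173 - 313}} - 219304 = \frac{4}{-2 - 4509 + 501 \sqrt{-140}} - 219304 = \frac{4}{-2 - 4509 + 501 \cdot 2 i \sqrt{35}} - 219304 = \frac{4}{-2 - 4509 + 1002 i \sqrt{35}} - 219304 = \frac{4}{-4511 + 1002 i \sqrt{35}} - 219304 = -219304 + \frac{4}{-4511 + 1002 i \sqrt{35}}$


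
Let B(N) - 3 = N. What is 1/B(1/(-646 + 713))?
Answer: 67/202 ≈ 0.33168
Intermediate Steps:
B(N) = 3 + N
1/B(1/(-646 + 713)) = 1/(3 + 1/(-646 + 713)) = 1/(3 + 1/67) = 1/(202/67) = 67/202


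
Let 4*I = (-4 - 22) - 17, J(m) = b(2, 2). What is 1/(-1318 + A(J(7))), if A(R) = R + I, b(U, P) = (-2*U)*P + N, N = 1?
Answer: -4/5343 ≈ -0.00074864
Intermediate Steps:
b(U, P) = 1 - 2*P*U (b(U, P) = (-2*U)*P + 1 = -2*P*U + 1 = 1 - 2*P*U)
J(m) = -7 (J(m) = 1 - 2*2*2 = 1 - 8 = -7)
I = -43/4 (I = ((-4 - 22) - 17)/4 = (-26 - 17)/4 = (¼)*(-43) = -43/4 ≈ -10.750)
A(R) = -43/4 + R (A(R) = R - 43/4 = -43/4 + R)
1/(-1318 + A(J(7))) = 1/(-1318 + (-43/4 - 7)) = 1/(-1318 - 71/4) = 1/(-5343/4) = -4/5343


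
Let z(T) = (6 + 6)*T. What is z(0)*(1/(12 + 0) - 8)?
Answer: 0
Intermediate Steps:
z(T) = 12*T
z(0)*(1/(12 + 0) - 8) = (12*0)*(1/(12 + 0) - 8) = 0*(1/12 - 8) = 0*(-95/12) = 0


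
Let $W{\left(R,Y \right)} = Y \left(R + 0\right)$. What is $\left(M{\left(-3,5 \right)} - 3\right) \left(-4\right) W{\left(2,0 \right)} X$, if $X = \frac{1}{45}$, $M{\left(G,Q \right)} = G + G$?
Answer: $0$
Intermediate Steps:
$M{\left(G,Q \right)} = 2 G$
$W{\left(R,Y \right)} = R Y$ ($W{\left(R,Y \right)} = Y R = R Y$)
$X = \frac{1}{45} \approx 0.022222$
$\left(M{\left(-3,5 \right)} - 3\right) \left(-4\right) W{\left(2,0 \right)} X = \left(2 \left(-3\right) - 3\right) \left(-4\right) 2 \cdot 0 \cdot \frac{1}{45} = \left(-6 - 3\right) \left(-4\right) 0 \cdot \frac{1}{45} = \left(-9\right) \left(-4\right) 0 \cdot \frac{1}{45} = 36 \cdot 0 \cdot \frac{1}{45} = 0 \cdot \frac{1}{45} = 0$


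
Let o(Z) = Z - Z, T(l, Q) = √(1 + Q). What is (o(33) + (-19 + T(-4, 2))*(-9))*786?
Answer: 134406 - 7074*√3 ≈ 1.2215e+5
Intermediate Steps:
o(Z) = 0
(o(33) + (-19 + T(-4, 2))*(-9))*786 = (0 + (-19 + √(1 + 2))*(-9))*786 = (0 + (-19 + √3)*(-9))*786 = (0 + (171 - 9*√3))*786 = (171 - 9*√3)*786 = 134406 - 7074*√3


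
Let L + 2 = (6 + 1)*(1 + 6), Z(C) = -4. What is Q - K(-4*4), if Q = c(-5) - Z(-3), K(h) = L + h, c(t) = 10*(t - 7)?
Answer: -147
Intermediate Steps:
c(t) = -70 + 10*t (c(t) = 10*(-7 + t) = -70 + 10*t)
L = 47 (L = -2 + (6 + 1)*(1 + 6) = -2 + 7*7 = -2 + 49 = 47)
K(h) = 47 + h
Q = -116 (Q = (-70 + 10*(-5)) - 1*(-4) = (-70 - 50) + 4 = -120 + 4 = -116)
Q - K(-4*4) = -116 - (47 - 4*4) = -116 - (47 - 16) = -116 - 1*31 = -116 - 31 = -147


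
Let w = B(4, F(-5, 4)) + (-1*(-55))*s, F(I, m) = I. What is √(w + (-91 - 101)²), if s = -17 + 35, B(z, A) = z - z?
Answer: 3*√4206 ≈ 194.56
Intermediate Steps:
B(z, A) = 0
s = 18
w = 990 (w = 0 - 1*(-55)*18 = 0 + 55*18 = 0 + 990 = 990)
√(w + (-91 - 101)²) = √(990 + (-91 - 101)²) = √(990 + (-192)²) = √(990 + 36864) = √37854 = 3*√4206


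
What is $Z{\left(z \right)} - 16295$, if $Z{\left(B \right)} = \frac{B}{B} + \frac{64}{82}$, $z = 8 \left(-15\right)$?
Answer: $- \frac{668022}{41} \approx -16293.0$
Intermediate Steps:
$z = -120$
$Z{\left(B \right)} = \frac{73}{41}$ ($Z{\left(B \right)} = 1 + 64 \cdot \frac{1}{82} = 1 + \frac{32}{41} = \frac{73}{41}$)
$Z{\left(z \right)} - 16295 = \frac{73}{41} - 16295 = - \frac{668022}{41}$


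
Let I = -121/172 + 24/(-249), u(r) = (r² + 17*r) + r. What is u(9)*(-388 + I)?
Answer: -1348773201/14276 ≈ -94478.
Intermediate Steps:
u(r) = r² + 18*r
I = -11419/14276 (I = -121*1/172 + 24*(-1/249) = -121/172 - 8/83 = -11419/14276 ≈ -0.79987)
u(9)*(-388 + I) = (9*(18 + 9))*(-388 - 11419/14276) = (9*27)*(-5550507/14276) = 243*(-5550507/14276) = -1348773201/14276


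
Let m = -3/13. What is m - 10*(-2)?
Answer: 257/13 ≈ 19.769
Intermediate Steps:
m = -3/13 (m = -3*1/13 = -3/13 ≈ -0.23077)
m - 10*(-2) = -3/13 - 10*(-2) = -3/13 + 20 = 257/13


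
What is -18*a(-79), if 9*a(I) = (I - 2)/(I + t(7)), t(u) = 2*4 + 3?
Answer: -81/34 ≈ -2.3824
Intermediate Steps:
t(u) = 11 (t(u) = 8 + 3 = 11)
a(I) = (-2 + I)/(9*(11 + I)) (a(I) = ((I - 2)/(I + 11))/9 = ((-2 + I)/(11 + I))/9 = (-2 + I)/(9*(11 + I)))
-18*a(-79) = -2*(-2 - 79)/(11 - 79) = -2*(-81)/(-68) = -2*(-1)*(-81)/68 = -18*9/68 = -81/34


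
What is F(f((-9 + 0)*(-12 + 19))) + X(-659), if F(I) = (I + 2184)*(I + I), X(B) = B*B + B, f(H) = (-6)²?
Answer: 593462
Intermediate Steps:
f(H) = 36
X(B) = B + B² (X(B) = B² + B = B + B²)
F(I) = 2*I*(2184 + I) (F(I) = (2184 + I)*(2*I) = 2*I*(2184 + I))
F(f((-9 + 0)*(-12 + 19))) + X(-659) = 2*36*(2184 + 36) - 659*(1 - 659) = 2*36*2220 - 659*(-658) = 159840 + 433622 = 593462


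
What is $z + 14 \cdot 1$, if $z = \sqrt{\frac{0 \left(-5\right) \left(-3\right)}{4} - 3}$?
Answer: $14 + i \sqrt{3} \approx 14.0 + 1.732 i$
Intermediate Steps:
$z = i \sqrt{3}$ ($z = \sqrt{0 \left(-3\right) \frac{1}{4} - 3} = \sqrt{0 \cdot \frac{1}{4} - 3} = \sqrt{0 - 3} = \sqrt{-3} = i \sqrt{3} \approx 1.732 i$)
$z + 14 \cdot 1 = i \sqrt{3} + 14 \cdot 1 = i \sqrt{3} + 14 = 14 + i \sqrt{3}$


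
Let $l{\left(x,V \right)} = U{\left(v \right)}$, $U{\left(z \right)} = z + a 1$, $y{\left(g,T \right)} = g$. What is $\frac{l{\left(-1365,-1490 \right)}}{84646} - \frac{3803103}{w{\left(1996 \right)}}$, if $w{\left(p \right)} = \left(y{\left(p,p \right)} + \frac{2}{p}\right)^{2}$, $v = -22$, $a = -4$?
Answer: $- \frac{17818569165440681}{18660210023212907} \approx -0.9549$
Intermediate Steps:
$U{\left(z \right)} = -4 + z$ ($U{\left(z \right)} = z - 4 = -4 + z$)
$l{\left(x,V \right)} = -26$ ($l{\left(x,V \right)} = -4 - 22 = -26$)
$w{\left(p \right)} = \left(p + \frac{2}{p}\right)^{2}$
$\frac{l{\left(-1365,-1490 \right)}}{84646} - \frac{3803103}{w{\left(1996 \right)}} = - \frac{26}{84646} - \frac{3803103}{\frac{1}{3984016} \left(2 + 1996^{2}\right)^{2}} = \left(-26\right) \frac{1}{84646} - \frac{3803103}{\frac{1}{3984016} \left(2 + 3984016\right)^{2}} = - \frac{13}{42323} - \frac{3803103}{\frac{1}{3984016} \cdot 3984018^{2}} = - \frac{13}{42323} - \frac{3803103}{\frac{1}{3984016} \cdot 15872399424324} = - \frac{13}{42323} - \frac{3803103}{\frac{3968099856081}{996004}} = - \frac{13}{42323} - \frac{420878422268}{440899984009} = - \frac{17818569165440681}{18660210023212907}$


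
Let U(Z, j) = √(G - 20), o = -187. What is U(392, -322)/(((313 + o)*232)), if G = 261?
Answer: √241/29232 ≈ 0.00053107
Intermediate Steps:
U(Z, j) = √241 (U(Z, j) = √(261 - 20) = √241)
U(392, -322)/(((313 + o)*232)) = √241/(((313 - 187)*232)) = √241/((126*232)) = √241/29232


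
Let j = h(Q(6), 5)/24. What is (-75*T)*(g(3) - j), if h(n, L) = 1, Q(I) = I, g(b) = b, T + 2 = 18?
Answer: -3550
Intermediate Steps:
T = 16 (T = -2 + 18 = 16)
j = 1/24 ≈ 0.041667
(-75*T)*(g(3) - j) = (-75*16)*(3 - 1*1/24) = -1200*(3 - 1/24) = -1200*71/24 = -3550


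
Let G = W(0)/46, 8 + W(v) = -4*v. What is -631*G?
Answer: 2524/23 ≈ 109.74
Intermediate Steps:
W(v) = -8 - 4*v
G = -4/23 (G = (-8 - 4*0)/46 = (-8 + 0)*(1/46) = -8*1/46 = -4/23 ≈ -0.17391)
-631*G = -631*(-4/23) = 2524/23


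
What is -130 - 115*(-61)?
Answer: 6885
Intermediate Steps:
-130 - 115*(-61) = -130 + 7015 = 6885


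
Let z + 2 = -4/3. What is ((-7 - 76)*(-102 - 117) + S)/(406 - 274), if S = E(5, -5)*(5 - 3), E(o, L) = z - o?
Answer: 54481/396 ≈ 137.58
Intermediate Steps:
z = -10/3 (z = -2 - 4/3 = -10/3 ≈ -3.3333)
E(o, L) = -10/3 - o
S = -50/3 (S = (-10/3 - 1*5)*(5 - 3) = (-10/3 - 5)*2 = -25/3*2 = -50/3 ≈ -16.667)
((-7 - 76)*(-102 - 117) + S)/(406 - 274) = ((-7 - 76)*(-102 - 117) - 50/3)/(406 - 274) = (-83*(-219) - 50/3)/132 = (18177 - 50/3)*(1/132) = (54481/3)*(1/132) = 54481/396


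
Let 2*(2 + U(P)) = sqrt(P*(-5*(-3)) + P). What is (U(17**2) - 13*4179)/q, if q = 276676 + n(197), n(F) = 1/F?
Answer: -10696115/54505173 ≈ -0.19624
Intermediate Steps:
U(P) = -2 + 2*sqrt(P) (U(P) = -2 + sqrt(P*(-5*(-3)) + P)/2 = -2 + sqrt(P*15 + P)/2 = -2 + sqrt(15*P + P)/2 = -2 + sqrt(16*P)/2 = -2 + (4*sqrt(P))/2 = -2 + 2*sqrt(P))
q = 54505173/197 (q = 276676 + 1/197 = 54505173/197 ≈ 2.7668e+5)
(U(17**2) - 13*4179)/q = ((-2 + 2*sqrt(17**2)) - 13*4179)/(54505173/197) = ((-2 + 2*sqrt(289)) - 54327)*(197/54505173) = ((-2 + 2*17) - 54327)*(197/54505173) = ((-2 + 34) - 54327)*(197/54505173) = (32 - 54327)*(197/54505173) = -54295*197/54505173 = -10696115/54505173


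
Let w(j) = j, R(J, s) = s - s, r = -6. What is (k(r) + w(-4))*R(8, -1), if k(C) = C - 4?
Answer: 0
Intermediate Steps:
R(J, s) = 0
k(C) = -4 + C
(k(r) + w(-4))*R(8, -1) = ((-4 - 6) - 4)*0 = (-10 - 4)*0 = -14*0 = 0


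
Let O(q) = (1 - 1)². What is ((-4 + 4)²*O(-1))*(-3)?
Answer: 0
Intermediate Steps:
O(q) = 0 (O(q) = 0² = 0)
((-4 + 4)²*O(-1))*(-3) = ((-4 + 4)²*0)*(-3) = (0²*0)*(-3) = (0*0)*(-3) = 0*(-3) = 0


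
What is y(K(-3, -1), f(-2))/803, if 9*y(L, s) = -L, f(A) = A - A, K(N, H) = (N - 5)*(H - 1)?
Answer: -16/7227 ≈ -0.0022139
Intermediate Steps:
K(N, H) = (-1 + H)*(-5 + N) (K(N, H) = (-5 + N)*(-1 + H) = (-1 + H)*(-5 + N))
f(A) = 0
y(L, s) = -L/9 (y(L, s) = (-L)/9 = -L/9)
y(K(-3, -1), f(-2))/803 = -(5 - 1*(-3) - 5*(-1) - 1*(-3))/9/803 = -(5 + 3 + 5 + 3)/9*(1/803) = -⅑*16*(1/803) = -16/9*1/803 = -16/7227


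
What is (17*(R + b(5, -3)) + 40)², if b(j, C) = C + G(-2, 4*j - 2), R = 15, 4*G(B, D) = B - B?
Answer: 59536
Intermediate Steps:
G(B, D) = 0 (G(B, D) = (B - B)/4 = (¼)*0 = 0)
b(j, C) = C (b(j, C) = C + 0 = C)
(17*(R + b(5, -3)) + 40)² = (17*(15 - 3) + 40)² = (17*12 + 40)² = (204 + 40)² = 244² = 59536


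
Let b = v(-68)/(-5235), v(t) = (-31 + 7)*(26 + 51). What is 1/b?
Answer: 1745/616 ≈ 2.8328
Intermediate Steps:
v(t) = -1848 (v(t) = -24*77 = -1848)
b = 616/1745 (b = -1848/(-5235) = -1848*(-1/5235) = 616/1745 ≈ 0.35301)
1/b = 1/(616/1745) = 1745/616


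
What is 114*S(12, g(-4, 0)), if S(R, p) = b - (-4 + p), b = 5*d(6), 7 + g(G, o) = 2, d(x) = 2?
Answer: 2166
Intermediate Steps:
g(G, o) = -5 (g(G, o) = -7 + 2 = -5)
b = 10 (b = 5*2 = 10)
S(R, p) = 14 - p (S(R, p) = 10 - (-4 + p) = 10 + (4 - p) = 14 - p)
114*S(12, g(-4, 0)) = 114*(14 - 1*(-5)) = 114*(14 + 5) = 114*19 = 2166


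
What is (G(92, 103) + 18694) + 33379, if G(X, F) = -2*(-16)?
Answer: 52105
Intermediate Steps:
G(X, F) = 32
(G(92, 103) + 18694) + 33379 = (32 + 18694) + 33379 = 18726 + 33379 = 52105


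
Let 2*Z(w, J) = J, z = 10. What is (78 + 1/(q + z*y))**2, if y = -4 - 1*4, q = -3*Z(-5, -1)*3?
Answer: 138674176/22801 ≈ 6081.9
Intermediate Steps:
Z(w, J) = J/2
q = 9/2 (q = -3*(-1)/2*3 = -3*(-1/2)*3 = (3/2)*3 = 9/2 ≈ 4.5000)
y = -8 (y = -4 - 4 = -8)
(78 + 1/(q + z*y))**2 = (78 + 1/(9/2 + 10*(-8)))**2 = (78 + 1/(9/2 - 80))**2 = (78 + 1/(-151/2))**2 = (78 - 2/151)**2 = (11776/151)**2 = 138674176/22801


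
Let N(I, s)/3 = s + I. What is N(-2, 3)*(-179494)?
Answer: -538482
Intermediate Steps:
N(I, s) = 3*I + 3*s (N(I, s) = 3*(s + I) = 3*(I + s) = 3*I + 3*s)
N(-2, 3)*(-179494) = (3*(-2) + 3*3)*(-179494) = (-6 + 9)*(-179494) = 3*(-179494) = -538482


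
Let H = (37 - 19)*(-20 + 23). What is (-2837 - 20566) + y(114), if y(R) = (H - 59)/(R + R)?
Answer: -5335889/228 ≈ -23403.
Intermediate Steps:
H = 54 (H = 18*3 = 54)
y(R) = -5/(2*R) (y(R) = (54 - 59)/(R + R) = -5*1/(2*R) = -5/(2*R))
(-2837 - 20566) + y(114) = (-2837 - 20566) - 5/2/114 = -23403 - 5/2*1/114 = -23403 - 5/228 = -5335889/228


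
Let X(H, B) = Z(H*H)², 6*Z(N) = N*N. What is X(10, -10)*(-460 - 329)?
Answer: -6575000000/3 ≈ -2.1917e+9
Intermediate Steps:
Z(N) = N²/6 (Z(N) = (N*N)/6 = N²/6)
X(H, B) = H⁸/36 (X(H, B) = ((H*H)²/6)² = ((H²)²/6)² = (H⁴/6)² = H⁸/36)
X(10, -10)*(-460 - 329) = ((1/36)*10⁸)*(-460 - 329) = ((1/36)*100000000)*(-789) = (25000000/9)*(-789) = -6575000000/3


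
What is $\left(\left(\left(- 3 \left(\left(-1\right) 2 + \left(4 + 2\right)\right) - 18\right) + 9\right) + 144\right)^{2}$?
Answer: $15129$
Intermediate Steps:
$\left(\left(\left(- 3 \left(\left(-1\right) 2 + \left(4 + 2\right)\right) - 18\right) + 9\right) + 144\right)^{2} = \left(\left(\left(- 3 \left(-2 + 6\right) + \left(-26 + 8\right)\right) + 9\right) + 144\right)^{2} = \left(\left(\left(\left(-3\right) 4 - 18\right) + 9\right) + 144\right)^{2} = \left(\left(\left(-12 - 18\right) + 9\right) + 144\right)^{2} = \left(\left(-30 + 9\right) + 144\right)^{2} = \left(-21 + 144\right)^{2} = 123^{2} = 15129$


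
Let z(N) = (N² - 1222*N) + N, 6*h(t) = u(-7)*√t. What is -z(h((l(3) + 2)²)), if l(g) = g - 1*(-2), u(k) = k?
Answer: -361375/36 ≈ -10038.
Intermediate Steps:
l(g) = 2 + g (l(g) = g + 2 = 2 + g)
h(t) = -7*√t/6 (h(t) = (-7*√t)/6 = -7*√t/6)
z(N) = N² - 1221*N
-z(h((l(3) + 2)²)) = -(-7*√(((2 + 3) + 2)²)/6)*(-1221 - 7*√(((2 + 3) + 2)²)/6) = -(-7*√((5 + 2)²)/6)*(-1221 - 7*√((5 + 2)²)/6) = -(-7*√(7²)/6)*(-1221 - 7*√(7²)/6) = -(-7*√49/6)*(-1221 - 7*√49/6) = -(-7/6*7)*(-1221 - 7/6*7) = -(-49)*(-1221 - 49/6)/6 = -(-49)*(-7375)/(6*6) = -1*361375/36 = -361375/36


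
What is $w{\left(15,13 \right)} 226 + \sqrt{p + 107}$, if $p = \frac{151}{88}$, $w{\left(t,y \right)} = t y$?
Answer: $44070 + \frac{3 \sqrt{23386}}{44} \approx 44080.0$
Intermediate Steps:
$p = \frac{151}{88}$ ($p = 151 \cdot \frac{1}{88} = \frac{151}{88} \approx 1.7159$)
$w{\left(15,13 \right)} 226 + \sqrt{p + 107} = 15 \cdot 13 \cdot 226 + \sqrt{\frac{151}{88} + 107} = 195 \cdot 226 + \sqrt{\frac{9567}{88}} = 44070 + \frac{3 \sqrt{23386}}{44}$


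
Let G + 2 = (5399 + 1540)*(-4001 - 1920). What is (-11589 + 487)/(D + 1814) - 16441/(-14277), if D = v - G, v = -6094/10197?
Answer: 626061773496673/543785760948207 ≈ 1.1513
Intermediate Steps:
v = -554/927 (v = -6094*1/10197 = -554/927 ≈ -0.59763)
G = -41085821 (G = -2 + (5399 + 1540)*(-4001 - 1920) = -2 + 6939*(-5921) = -2 - 41085819 = -41085821)
D = 38086555513/927 (D = -554/927 - 1*(-41085821) = -554/927 + 41085821 = 38086555513/927 ≈ 4.1086e+7)
(-11589 + 487)/(D + 1814) - 16441/(-14277) = (-11589 + 487)/(38086555513/927 + 1814) - 16441/(-14277) = -11102/38088237091/927 - 16441*(-1/14277) = -11102*927/38088237091 + 16441/14277 = -10291554/38088237091 + 16441/14277 = 626061773496673/543785760948207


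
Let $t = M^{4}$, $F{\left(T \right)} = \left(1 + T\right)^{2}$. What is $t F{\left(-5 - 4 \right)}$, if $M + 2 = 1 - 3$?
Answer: $16384$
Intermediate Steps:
$M = -4$ ($M = -2 + \left(1 - 3\right) = -2 - 2 = -4$)
$t = 256$ ($t = \left(-4\right)^{4} = 256$)
$t F{\left(-5 - 4 \right)} = 256 \left(1 - 9\right)^{2} = 256 \left(-8\right)^{2} = 256 \cdot 64 = 16384$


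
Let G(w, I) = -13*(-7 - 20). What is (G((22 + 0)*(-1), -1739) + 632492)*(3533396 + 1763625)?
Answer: 3352182660703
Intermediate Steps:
G(w, I) = 351 (G(w, I) = -13*(-27) = 351)
(G((22 + 0)*(-1), -1739) + 632492)*(3533396 + 1763625) = (351 + 632492)*(3533396 + 1763625) = 632843*5297021 = 3352182660703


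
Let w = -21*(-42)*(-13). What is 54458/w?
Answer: -27229/5733 ≈ -4.7495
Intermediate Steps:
w = -11466 (w = 882*(-13) = -11466)
54458/w = 54458/(-11466) = 54458*(-1/11466) = -27229/5733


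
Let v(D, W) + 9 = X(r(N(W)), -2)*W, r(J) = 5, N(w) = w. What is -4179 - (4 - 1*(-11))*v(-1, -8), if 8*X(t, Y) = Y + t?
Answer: -3999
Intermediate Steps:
X(t, Y) = Y/8 + t/8 (X(t, Y) = (Y + t)/8 = Y/8 + t/8)
v(D, W) = -9 + 3*W/8 (v(D, W) = -9 + ((1/8)*(-2) + (1/8)*5)*W = -9 + (-1/4 + 5/8)*W = -9 + 3*W/8)
-4179 - (4 - 1*(-11))*v(-1, -8) = -4179 - (4 - 1*(-11))*(-9 + (3/8)*(-8)) = -4179 - (4 + 11)*(-9 - 3) = -4179 - 15*(-12) = -4179 - 1*(-180) = -4179 + 180 = -3999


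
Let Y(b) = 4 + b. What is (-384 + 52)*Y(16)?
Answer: -6640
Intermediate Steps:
(-384 + 52)*Y(16) = (-384 + 52)*(4 + 16) = -332*20 = -6640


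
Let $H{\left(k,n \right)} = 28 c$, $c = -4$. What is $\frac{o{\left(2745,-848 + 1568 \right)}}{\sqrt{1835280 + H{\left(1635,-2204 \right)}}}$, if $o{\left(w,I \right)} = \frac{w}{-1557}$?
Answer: $- \frac{305 \sqrt{114698}}{79371016} \approx -0.0013014$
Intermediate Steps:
$H{\left(k,n \right)} = -112$ ($H{\left(k,n \right)} = 28 \left(-4\right) = -112$)
$o{\left(w,I \right)} = - \frac{w}{1557}$ ($o{\left(w,I \right)} = w \left(- \frac{1}{1557}\right) = - \frac{w}{1557}$)
$\frac{o{\left(2745,-848 + 1568 \right)}}{\sqrt{1835280 + H{\left(1635,-2204 \right)}}} = \frac{\left(- \frac{1}{1557}\right) 2745}{\sqrt{1835280 - 112}} = - \frac{305}{173 \sqrt{1835168}} = - \frac{305}{173 \cdot 4 \sqrt{114698}} = - \frac{305 \frac{\sqrt{114698}}{458792}}{173} = - \frac{305 \sqrt{114698}}{79371016}$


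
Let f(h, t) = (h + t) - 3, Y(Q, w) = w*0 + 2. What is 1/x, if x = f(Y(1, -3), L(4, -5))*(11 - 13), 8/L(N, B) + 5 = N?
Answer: 1/18 ≈ 0.055556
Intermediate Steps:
Y(Q, w) = 2 (Y(Q, w) = 0 + 2 = 2)
L(N, B) = 8/(-5 + N)
f(h, t) = -3 + h + t
x = 18 (x = (-3 + 2 + 8/(-5 + 4))*(11 - 13) = (-3 + 2 + 8/(-1))*(-2) = (-3 + 2 + 8*(-1))*(-2) = (-3 + 2 - 8)*(-2) = -9*(-2) = 18)
1/x = 1/18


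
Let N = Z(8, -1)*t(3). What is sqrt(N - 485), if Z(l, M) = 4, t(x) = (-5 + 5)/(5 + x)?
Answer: I*sqrt(485) ≈ 22.023*I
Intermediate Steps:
t(x) = 0 (t(x) = 0/(5 + x) = 0)
N = 0 (N = 4*0 = 0)
sqrt(N - 485) = sqrt(0 - 485) = sqrt(-485) = I*sqrt(485)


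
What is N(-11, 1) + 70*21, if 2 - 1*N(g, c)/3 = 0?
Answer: 1476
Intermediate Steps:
N(g, c) = 6 (N(g, c) = 6 - 3*0 = 6 + 0 = 6)
N(-11, 1) + 70*21 = 6 + 70*21 = 6 + 1470 = 1476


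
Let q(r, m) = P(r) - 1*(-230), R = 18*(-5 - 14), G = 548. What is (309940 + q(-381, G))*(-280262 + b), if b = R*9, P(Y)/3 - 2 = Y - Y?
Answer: -87885267840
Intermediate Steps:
P(Y) = 6 (P(Y) = 6 + 3*(Y - Y) = 6 + 3*0 = 6 + 0 = 6)
R = -342 (R = 18*(-19) = -342)
q(r, m) = 236 (q(r, m) = 6 - 1*(-230) = 6 + 230 = 236)
b = -3078 (b = -342*9 = -3078)
(309940 + q(-381, G))*(-280262 + b) = (309940 + 236)*(-280262 - 3078) = 310176*(-283340) = -87885267840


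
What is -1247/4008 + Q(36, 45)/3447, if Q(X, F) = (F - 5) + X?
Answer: -1331267/4605192 ≈ -0.28908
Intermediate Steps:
Q(X, F) = -5 + F + X (Q(X, F) = (-5 + F) + X = -5 + F + X)
-1247/4008 + Q(36, 45)/3447 = -1247/4008 + (-5 + 45 + 36)/3447 = -1247*1/4008 + 76*(1/3447) = -1247/4008 + 76/3447 = -1331267/4605192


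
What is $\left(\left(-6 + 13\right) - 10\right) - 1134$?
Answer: $-1137$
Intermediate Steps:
$\left(\left(-6 + 13\right) - 10\right) - 1134 = \left(7 - 10\right) - 1134 = -3 - 1134 = -1137$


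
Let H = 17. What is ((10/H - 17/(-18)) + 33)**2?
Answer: 111661489/93636 ≈ 1192.5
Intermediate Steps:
((10/H - 17/(-18)) + 33)**2 = ((10/17 - 17/(-18)) + 33)**2 = ((10*(1/17) - 17*(-1/18)) + 33)**2 = ((10/17 + 17/18) + 33)**2 = (469/306 + 33)**2 = (10567/306)**2 = 111661489/93636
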